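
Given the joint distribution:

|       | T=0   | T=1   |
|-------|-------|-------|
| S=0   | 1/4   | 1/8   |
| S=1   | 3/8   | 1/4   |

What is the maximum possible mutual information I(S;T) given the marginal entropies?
The upper bound on mutual information is I(S;T) ≤ min(H(S), H(T)).

Marginal P(S) (row sums):
  P(S=0) = 1/4 + 1/8 = 3/8
  P(S=1) = 3/8 + 1/4 = 5/8
Marginal P(T) (column sums):
  P(T=0) = 1/4 + 3/8 = 5/8
  P(T=1) = 1/8 + 1/4 = 3/8

H(S) = -[(3/8)·log₂(3/8) + (5/8)·log₂(5/8)]
  = 0.5306 + 0.4238
  = 0.9544 bits
H(T) = -[(5/8)·log₂(5/8) + (3/8)·log₂(3/8)]
  = 0.4238 + 0.5306
  = 0.9544 bits

Maximum possible I(S;T) = min(0.9544, 0.9544) = 0.9544 bits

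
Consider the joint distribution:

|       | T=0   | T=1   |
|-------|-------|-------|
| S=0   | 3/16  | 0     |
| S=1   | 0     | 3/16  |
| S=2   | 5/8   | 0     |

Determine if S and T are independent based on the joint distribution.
Marginal P(S) (row sums):
  P(S=0) = 3/16 + 0 = 3/16
  P(S=1) = 0 + 3/16 = 3/16
  P(S=2) = 5/8 + 0 = 5/8
Marginal P(T) (column sums):
  P(T=0) = 3/16 + 0 + 5/8 = 13/16
  P(T=1) = 0 + 3/16 + 0 = 3/16

S and T are independent iff P(S=i,T=j) = P(S=i)·P(T=j) for every cell.
  P(S=0)·P(T=0) = 3/16 × 13/16 = 39/256, but P(S=0,T=0) = 3/16 ✗

No, S and T are not independent. Quantitatively, I(S;T) > 0:

H(S) = -[(3/16)·log₂(3/16) + (3/16)·log₂(3/16) + (5/8)·log₂(5/8)]
  = 0.4528 + 0.4528 + 0.4238
  = 1.3294 bits
H(T) = -[(13/16)·log₂(13/16) + (3/16)·log₂(3/16)]
  = 0.2434 + 0.4528
  = 0.6962 bits
H(S,T) = -[(3/16)·log₂(3/16) + (3/16)·log₂(3/16) + (5/8)·log₂(5/8)]
  = 0.4528 + 0.4528 + 0.4238
  = 1.3294 bits
I(S;T) = H(S) + H(T) - H(S,T) = 1.3294 + 0.6962 - 1.3294 = 0.6962 bits > 0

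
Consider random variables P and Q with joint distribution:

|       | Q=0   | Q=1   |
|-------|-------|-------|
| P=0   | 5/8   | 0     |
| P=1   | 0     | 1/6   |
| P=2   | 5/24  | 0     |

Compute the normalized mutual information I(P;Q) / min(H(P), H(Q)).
Marginal P(P) (row sums):
  P(P=0) = 5/8 + 0 = 5/8
  P(P=1) = 0 + 1/6 = 1/6
  P(P=2) = 5/24 + 0 = 5/24
Marginal P(Q) (column sums):
  P(Q=0) = 5/8 + 0 + 5/24 = 5/6
  P(Q=1) = 0 + 1/6 + 0 = 1/6

H(P) = -[(5/8)·log₂(5/8) + (1/6)·log₂(1/6) + (5/24)·log₂(5/24)]
  = 0.4238 + 0.4308 + 0.4715
  = 1.3261 bits
H(Q) = -[(5/6)·log₂(5/6) + (1/6)·log₂(1/6)]
  = 0.2192 + 0.4308
  = 0.6500 bits
H(P,Q) = -[(5/8)·log₂(5/8) + (1/6)·log₂(1/6) + (5/24)·log₂(5/24)]
  = 0.4238 + 0.4308 + 0.4715
  = 1.3261 bits

I(P;Q) = H(P) + H(Q) - H(P,Q)
  = 1.3261 + 0.6500 - 1.3261
  = 0.6500 bits

min(H(P), H(Q)) = min(1.3261, 0.6500) = 0.6500 bits
Normalized MI = 0.6500 / 0.6500 = 1.0000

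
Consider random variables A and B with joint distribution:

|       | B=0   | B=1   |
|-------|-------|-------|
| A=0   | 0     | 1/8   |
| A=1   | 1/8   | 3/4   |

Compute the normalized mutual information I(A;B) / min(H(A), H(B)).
Marginal P(A) (row sums):
  P(A=0) = 0 + 1/8 = 1/8
  P(A=1) = 1/8 + 3/4 = 7/8
Marginal P(B) (column sums):
  P(B=0) = 0 + 1/8 = 1/8
  P(B=1) = 1/8 + 3/4 = 7/8

H(A) = -[(1/8)·log₂(1/8) + (7/8)·log₂(7/8)]
  = 0.3750 + 0.1686
  = 0.5436 bits
H(B) = -[(1/8)·log₂(1/8) + (7/8)·log₂(7/8)]
  = 0.3750 + 0.1686
  = 0.5436 bits
H(A,B) = -[(1/8)·log₂(1/8) + (1/8)·log₂(1/8) + (3/4)·log₂(3/4)]
  = 0.3750 + 0.3750 + 0.3113
  = 1.0613 bits

I(A;B) = H(A) + H(B) - H(A,B)
  = 0.5436 + 0.5436 - 1.0613
  = 0.0259 bits

min(H(A), H(B)) = min(0.5436, 0.5436) = 0.5436 bits
Normalized MI = 0.0259 / 0.5436 = 0.0476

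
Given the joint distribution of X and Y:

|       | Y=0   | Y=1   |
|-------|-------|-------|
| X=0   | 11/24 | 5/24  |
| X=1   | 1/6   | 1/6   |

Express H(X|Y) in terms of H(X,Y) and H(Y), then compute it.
H(X|Y) = H(X,Y) - H(Y)

Marginal P(Y) (column sums):
  P(Y=0) = 11/24 + 1/6 = 5/8
  P(Y=1) = 5/24 + 1/6 = 3/8

H(X,Y) = -[(11/24)·log₂(11/24) + (5/24)·log₂(5/24) + (1/6)·log₂(1/6) + (1/6)·log₂(1/6)]
  = 0.5159 + 0.4715 + 0.4308 + 0.4308
  = 1.8490 bits
H(Y) = -[(5/8)·log₂(5/8) + (3/8)·log₂(3/8)]
  = 0.4238 + 0.5306
  = 0.9544 bits

H(X|Y) = 1.8490 - 0.9544 = 0.8946 bits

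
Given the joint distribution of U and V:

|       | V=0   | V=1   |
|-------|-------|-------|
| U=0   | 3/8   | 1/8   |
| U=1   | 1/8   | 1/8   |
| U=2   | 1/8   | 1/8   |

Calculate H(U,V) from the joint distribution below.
H(U,V) = -Σ P(U,V) log₂ P(U,V), summed over the non-zero cells:
H(U,V) = -[(3/8)·log₂(3/8) + (1/8)·log₂(1/8) + (1/8)·log₂(1/8) + (1/8)·log₂(1/8) + (1/8)·log₂(1/8) + (1/8)·log₂(1/8)]
  = 0.5306 + 0.3750 + 0.3750 + 0.3750 + 0.3750 + 0.3750
  = 2.4056 bits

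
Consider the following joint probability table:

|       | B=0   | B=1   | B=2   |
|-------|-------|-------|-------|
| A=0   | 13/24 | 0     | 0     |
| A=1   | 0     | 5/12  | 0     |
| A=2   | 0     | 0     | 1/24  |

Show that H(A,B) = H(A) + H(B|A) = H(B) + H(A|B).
Marginal P(A) (row sums):
  P(A=0) = 13/24 + 0 + 0 = 13/24
  P(A=1) = 0 + 5/12 + 0 = 5/12
  P(A=2) = 0 + 0 + 1/24 = 1/24
Marginal P(B) (column sums):
  P(B=0) = 13/24 + 0 + 0 = 13/24
  P(B=1) = 0 + 5/12 + 0 = 5/12
  P(B=2) = 0 + 0 + 1/24 = 1/24

Decomposition 1: H(A) + H(B|A)
H(A) = -[(13/24)·log₂(13/24) + (5/12)·log₂(5/12) + (1/24)·log₂(1/24)]
  = 0.4791 + 0.5263 + 0.1910
  = 1.1964 bits
H(B|A) = -Σ P(A,B)·log₂ P(B|A), where P(B|A) = P(A,B) / P(A)
  (cells with P(A,B) = 0 contribute 0)
  (A=0,B=0): P(B|A) = (13/24)/(13/24) = 1;  -(13/24)·log₂(1) = 0.0000
  (A=1,B=1): P(B|A) = (5/12)/(5/12) = 1;  -(5/12)·log₂(1) = 0.0000
  (A=2,B=2): P(B|A) = (1/24)/(1/24) = 1;  -(1/24)·log₂(1) = 0.0000
H(B|A) = 0.0000 + 0.0000 + 0.0000
  = 0.0000 bits
H(A) + H(B|A) = 1.1964 + 0.0000 = 1.1964 bits

Decomposition 2: H(B) + H(A|B)
H(B) = -[(13/24)·log₂(13/24) + (5/12)·log₂(5/12) + (1/24)·log₂(1/24)]
  = 0.4791 + 0.5263 + 0.1910
  = 1.1964 bits
H(A|B) = -Σ P(A,B)·log₂ P(A|B), where P(A|B) = P(A,B) / P(B)
  (cells with P(A,B) = 0 contribute 0)
  (A=0,B=0): P(A|B) = (13/24)/(13/24) = 1;  -(13/24)·log₂(1) = 0.0000
  (A=1,B=1): P(A|B) = (5/12)/(5/12) = 1;  -(5/12)·log₂(1) = 0.0000
  (A=2,B=2): P(A|B) = (1/24)/(1/24) = 1;  -(1/24)·log₂(1) = 0.0000
H(A|B) = 0.0000 + 0.0000 + 0.0000
  = 0.0000 bits
H(B) + H(A|B) = 1.1964 + 0.0000 = 1.1964 bits

Direct computation of the joint entropy:
H(A,B) = -[(13/24)·log₂(13/24) + (5/12)·log₂(5/12) + (1/24)·log₂(1/24)]
  = 0.4791 + 0.5263 + 0.1910
  = 1.1964 bits

All three agree: H(A,B) = 1.1964 bits ✓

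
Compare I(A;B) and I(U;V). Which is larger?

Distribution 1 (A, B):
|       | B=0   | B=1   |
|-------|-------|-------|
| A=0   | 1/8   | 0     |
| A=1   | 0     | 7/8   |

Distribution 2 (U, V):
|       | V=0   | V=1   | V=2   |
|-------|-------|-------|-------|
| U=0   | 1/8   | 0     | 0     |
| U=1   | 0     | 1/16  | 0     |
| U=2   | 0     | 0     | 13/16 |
Distribution 1 (A, B):
Marginal P(A) (row sums):
  P(A=0) = 1/8 + 0 = 1/8
  P(A=1) = 0 + 7/8 = 7/8
Marginal P(B) (column sums):
  P(B=0) = 1/8 + 0 = 1/8
  P(B=1) = 0 + 7/8 = 7/8

H(A) = -[(1/8)·log₂(1/8) + (7/8)·log₂(7/8)]
  = 0.3750 + 0.1686
  = 0.5436 bits
H(B) = -[(1/8)·log₂(1/8) + (7/8)·log₂(7/8)]
  = 0.3750 + 0.1686
  = 0.5436 bits
H(A,B) = -[(1/8)·log₂(1/8) + (7/8)·log₂(7/8)]
  = 0.3750 + 0.1686
  = 0.5436 bits

I(A;B) = H(A) + H(B) - H(A,B)
  = 0.5436 + 0.5436 - 0.5436
  = 0.5436 bits

Distribution 2 (U, V):
Marginal P(U) (row sums):
  P(U=0) = 1/8 + 0 + 0 = 1/8
  P(U=1) = 0 + 1/16 + 0 = 1/16
  P(U=2) = 0 + 0 + 13/16 = 13/16
Marginal P(V) (column sums):
  P(V=0) = 1/8 + 0 + 0 = 1/8
  P(V=1) = 0 + 1/16 + 0 = 1/16
  P(V=2) = 0 + 0 + 13/16 = 13/16

H(U) = -[(1/8)·log₂(1/8) + (1/16)·log₂(1/16) + (13/16)·log₂(13/16)]
  = 0.3750 + 0.2500 + 0.2434
  = 0.8684 bits
H(V) = -[(1/8)·log₂(1/8) + (1/16)·log₂(1/16) + (13/16)·log₂(13/16)]
  = 0.3750 + 0.2500 + 0.2434
  = 0.8684 bits
H(U,V) = -[(1/8)·log₂(1/8) + (1/16)·log₂(1/16) + (13/16)·log₂(13/16)]
  = 0.3750 + 0.2500 + 0.2434
  = 0.8684 bits

I(U;V) = H(U) + H(V) - H(U,V)
  = 0.8684 + 0.8684 - 0.8684
  = 0.8684 bits

I(U;V) = 0.8684 bits > I(A;B) = 0.5436 bits, so (U, V) has the higher mutual information (stronger dependence).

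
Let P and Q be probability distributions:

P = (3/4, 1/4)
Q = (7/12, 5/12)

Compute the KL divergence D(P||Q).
D(P||Q) = Σ P(i) log₂(P(i)/Q(i))
  i=0: (3/4) × log₂((3/4)/(7/12)) = (3/4) × log₂(9/7) = 0.2719
  i=1: (1/4) × log₂((1/4)/(5/12)) = (1/4) × log₂(3/5) = -0.1842
D(P||Q) = 0.2719 - 0.1842
  = 0.0877 bits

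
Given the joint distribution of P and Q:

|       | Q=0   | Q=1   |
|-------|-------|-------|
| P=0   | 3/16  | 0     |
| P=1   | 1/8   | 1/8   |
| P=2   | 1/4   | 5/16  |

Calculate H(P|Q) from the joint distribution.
Marginal P(Q) (column sums):
  P(Q=0) = 3/16 + 1/8 + 1/4 = 9/16
  P(Q=1) = 0 + 1/8 + 5/16 = 7/16

H(P|Q) = -Σ P(P,Q)·log₂ P(P|Q), where P(P|Q) = P(P,Q) / P(Q)
  (cells with P(P,Q) = 0 contribute 0)
  (P=0,Q=0): P(P|Q) = (3/16)/(9/16) = 1/3;  -(3/16)·log₂(1/3) = 0.2972
  (P=1,Q=0): P(P|Q) = (1/8)/(9/16) = 2/9;  -(1/8)·log₂(2/9) = 0.2712
  (P=1,Q=1): P(P|Q) = (1/8)/(7/16) = 2/7;  -(1/8)·log₂(2/7) = 0.2259
  (P=2,Q=0): P(P|Q) = (1/4)/(9/16) = 4/9;  -(1/4)·log₂(4/9) = 0.2925
  (P=2,Q=1): P(P|Q) = (5/16)/(7/16) = 5/7;  -(5/16)·log₂(5/7) = 0.1517
H(P|Q) = 0.2972 + 0.2712 + 0.2259 + 0.2925 + 0.1517
  = 1.2385 bits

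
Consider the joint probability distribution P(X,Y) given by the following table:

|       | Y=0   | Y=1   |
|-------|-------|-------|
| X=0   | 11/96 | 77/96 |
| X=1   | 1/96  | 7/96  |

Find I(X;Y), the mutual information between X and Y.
Marginal P(X) (row sums):
  P(X=0) = 11/96 + 77/96 = 11/12
  P(X=1) = 1/96 + 7/96 = 1/12
Marginal P(Y) (column sums):
  P(Y=0) = 11/96 + 1/96 = 1/8
  P(Y=1) = 77/96 + 7/96 = 7/8

H(X) = -[(11/12)·log₂(11/12) + (1/12)·log₂(1/12)]
  = 0.1151 + 0.2987
  = 0.4138 bits
H(Y) = -[(1/8)·log₂(1/8) + (7/8)·log₂(7/8)]
  = 0.3750 + 0.1686
  = 0.5436 bits
H(X,Y) = -[(11/96)·log₂(11/96) + (77/96)·log₂(77/96) + (1/96)·log₂(1/96) + (7/96)·log₂(7/96)]
  = 0.3581 + 0.2552 + 0.0686 + 0.2755
  = 0.9574 bits

I(X;Y) = H(X) + H(Y) - H(X,Y)
  = 0.4138 + 0.5436 - 0.9574
  = 0.0000 bits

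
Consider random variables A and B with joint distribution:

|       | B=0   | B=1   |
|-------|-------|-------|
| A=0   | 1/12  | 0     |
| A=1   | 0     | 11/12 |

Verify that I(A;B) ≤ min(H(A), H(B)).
Marginal P(A) (row sums):
  P(A=0) = 1/12 + 0 = 1/12
  P(A=1) = 0 + 11/12 = 11/12
Marginal P(B) (column sums):
  P(B=0) = 1/12 + 0 = 1/12
  P(B=1) = 0 + 11/12 = 11/12

H(A) = -[(1/12)·log₂(1/12) + (11/12)·log₂(11/12)]
  = 0.2987 + 0.1151
  = 0.4138 bits
H(B) = -[(1/12)·log₂(1/12) + (11/12)·log₂(11/12)]
  = 0.2987 + 0.1151
  = 0.4138 bits
H(A,B) = -[(1/12)·log₂(1/12) + (11/12)·log₂(11/12)]
  = 0.2987 + 0.1151
  = 0.4138 bits

I(A;B) = H(A) + H(B) - H(A,B)
  = 0.4138 + 0.4138 - 0.4138
  = 0.4138 bits

min(H(A), H(B)) = min(0.4138, 0.4138) = 0.4138 bits
Since 0.4138 ≤ 0.4138, the bound is satisfied ✓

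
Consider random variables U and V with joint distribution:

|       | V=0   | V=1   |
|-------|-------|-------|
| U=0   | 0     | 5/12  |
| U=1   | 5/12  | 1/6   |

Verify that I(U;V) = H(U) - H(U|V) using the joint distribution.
Left side, from I(U;V) = H(U) + H(V) - H(U,V):
Marginal P(U) (row sums):
  P(U=0) = 0 + 5/12 = 5/12
  P(U=1) = 5/12 + 1/6 = 7/12
Marginal P(V) (column sums):
  P(V=0) = 0 + 5/12 = 5/12
  P(V=1) = 5/12 + 1/6 = 7/12

H(U) = -[(5/12)·log₂(5/12) + (7/12)·log₂(7/12)]
  = 0.5263 + 0.4536
  = 0.9799 bits
H(V) = -[(5/12)·log₂(5/12) + (7/12)·log₂(7/12)]
  = 0.5263 + 0.4536
  = 0.9799 bits
H(U,V) = -[(5/12)·log₂(5/12) + (5/12)·log₂(5/12) + (1/6)·log₂(1/6)]
  = 0.5263 + 0.5263 + 0.4308
  = 1.4834 bits

I(U;V) = H(U) + H(V) - H(U,V)
  = 0.9799 + 0.9799 - 1.4834
  = 0.4764 bits

Right side, with H(U|V) computed directly from the conditional probabilities:
H(U|V) = -Σ P(U,V)·log₂ P(U|V), where P(U|V) = P(U,V) / P(V)
  (cells with P(U,V) = 0 contribute 0)
  (U=0,V=1): P(U|V) = (5/12)/(7/12) = 5/7;  -(5/12)·log₂(5/7) = 0.2023
  (U=1,V=0): P(U|V) = (5/12)/(5/12) = 1;  -(5/12)·log₂(1) = 0.0000
  (U=1,V=1): P(U|V) = (1/6)/(7/12) = 2/7;  -(1/6)·log₂(2/7) = 0.3012
H(U|V) = 0.2023 + 0.0000 + 0.3012
  = 0.5035 bits
H(U) - H(U|V) = 0.9799 - 0.5035 = 0.4764 bits

Both sides equal 0.4764 bits, so I(U;V) = H(U) - H(U|V) ✓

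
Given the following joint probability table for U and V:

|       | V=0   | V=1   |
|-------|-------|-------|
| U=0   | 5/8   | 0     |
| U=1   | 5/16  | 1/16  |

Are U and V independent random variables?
Marginal P(U) (row sums):
  P(U=0) = 5/8 + 0 = 5/8
  P(U=1) = 5/16 + 1/16 = 3/8
Marginal P(V) (column sums):
  P(V=0) = 5/8 + 5/16 = 15/16
  P(V=1) = 0 + 1/16 = 1/16

U and V are independent iff P(U=i,V=j) = P(U=i)·P(V=j) for every cell.
  P(U=0)·P(V=0) = 5/8 × 15/16 = 75/128, but P(U=0,V=0) = 5/8 ✗

No, U and V are not independent. Quantitatively, I(U;V) > 0:

H(U) = -[(5/8)·log₂(5/8) + (3/8)·log₂(3/8)]
  = 0.4238 + 0.5306
  = 0.9544 bits
H(V) = -[(15/16)·log₂(15/16) + (1/16)·log₂(1/16)]
  = 0.0873 + 0.2500
  = 0.3373 bits
H(U,V) = -[(5/8)·log₂(5/8) + (5/16)·log₂(5/16) + (1/16)·log₂(1/16)]
  = 0.4238 + 0.5244 + 0.2500
  = 1.1982 bits
I(U;V) = H(U) + H(V) - H(U,V) = 0.9544 + 0.3373 - 1.1982 = 0.0935 bits > 0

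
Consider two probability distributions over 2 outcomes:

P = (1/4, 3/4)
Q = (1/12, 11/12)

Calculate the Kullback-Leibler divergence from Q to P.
D(P||Q) = Σ P(i) log₂(P(i)/Q(i))
  i=0: (1/4) × log₂((1/4)/(1/12)) = (1/4) × log₂(3) = 0.3962
  i=1: (3/4) × log₂((3/4)/(11/12)) = (3/4) × log₂(9/11) = -0.2171
D(P||Q) = 0.3962 - 0.2171
  = 0.1791 bits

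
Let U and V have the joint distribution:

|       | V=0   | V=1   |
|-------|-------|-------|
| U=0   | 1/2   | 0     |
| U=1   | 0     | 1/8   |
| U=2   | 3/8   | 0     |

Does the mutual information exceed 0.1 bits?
Marginal P(U) (row sums):
  P(U=0) = 1/2 + 0 = 1/2
  P(U=1) = 0 + 1/8 = 1/8
  P(U=2) = 3/8 + 0 = 3/8
Marginal P(V) (column sums):
  P(V=0) = 1/2 + 0 + 3/8 = 7/8
  P(V=1) = 0 + 1/8 + 0 = 1/8

H(U) = -[(1/2)·log₂(1/2) + (1/8)·log₂(1/8) + (3/8)·log₂(3/8)]
  = 0.5000 + 0.3750 + 0.5306
  = 1.4056 bits
H(V) = -[(7/8)·log₂(7/8) + (1/8)·log₂(1/8)]
  = 0.1686 + 0.3750
  = 0.5436 bits
H(U,V) = -[(1/2)·log₂(1/2) + (1/8)·log₂(1/8) + (3/8)·log₂(3/8)]
  = 0.5000 + 0.3750 + 0.5306
  = 1.4056 bits

I(U;V) = H(U) + H(V) - H(U,V)
  = 1.4056 + 0.5436 - 1.4056
  = 0.5436 bits

Yes. I(U;V) = 0.5436 bits, which is > 0.1 bits.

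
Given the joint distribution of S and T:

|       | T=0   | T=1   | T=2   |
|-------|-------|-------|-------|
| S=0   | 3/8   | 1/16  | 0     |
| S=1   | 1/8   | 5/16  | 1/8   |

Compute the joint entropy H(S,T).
H(S,T) = -Σ P(S,T) log₂ P(S,T), summed over the non-zero cells:
H(S,T) = -[(3/8)·log₂(3/8) + (1/16)·log₂(1/16) + (1/8)·log₂(1/8) + (5/16)·log₂(5/16) + (1/8)·log₂(1/8)]
  = 0.5306 + 0.2500 + 0.3750 + 0.5244 + 0.3750
  = 2.0550 bits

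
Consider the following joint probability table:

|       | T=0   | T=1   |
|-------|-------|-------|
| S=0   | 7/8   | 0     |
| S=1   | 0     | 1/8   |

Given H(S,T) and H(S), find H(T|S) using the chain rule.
From the chain rule: H(S,T) = H(S) + H(T|S)
Therefore: H(T|S) = H(S,T) - H(S)

H(S,T) = -[(7/8)·log₂(7/8) + (1/8)·log₂(1/8)]
  = 0.1686 + 0.3750
  = 0.5436 bits
Marginal P(S) (row sums):
  P(S=0) = 7/8 + 0 = 7/8
  P(S=1) = 0 + 1/8 = 1/8
H(S) = -[(7/8)·log₂(7/8) + (1/8)·log₂(1/8)]
  = 0.1686 + 0.3750
  = 0.5436 bits

H(T|S) = 0.5436 - 0.5436 = 0.0000 bits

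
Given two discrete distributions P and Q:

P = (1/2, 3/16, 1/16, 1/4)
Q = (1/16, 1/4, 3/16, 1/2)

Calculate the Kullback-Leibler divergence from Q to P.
D(P||Q) = Σ P(i) log₂(P(i)/Q(i))
  i=0: (1/2) × log₂((1/2)/(1/16)) = (1/2) × log₂(8) = 1.5000
  i=1: (3/16) × log₂((3/16)/(1/4)) = (3/16) × log₂(3/4) = -0.0778
  i=2: (1/16) × log₂((1/16)/(3/16)) = (1/16) × log₂(1/3) = -0.0991
  i=3: (1/4) × log₂((1/4)/(1/2)) = (1/4) × log₂(1/2) = -0.2500
D(P||Q) = 1.5000 - 0.0778 - 0.0991 - 0.2500
  = 1.0731 bits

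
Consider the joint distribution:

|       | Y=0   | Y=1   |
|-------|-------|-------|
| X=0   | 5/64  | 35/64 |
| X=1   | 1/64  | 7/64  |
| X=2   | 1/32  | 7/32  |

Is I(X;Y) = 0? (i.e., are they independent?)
Marginal P(X) (row sums):
  P(X=0) = 5/64 + 35/64 = 5/8
  P(X=1) = 1/64 + 7/64 = 1/8
  P(X=2) = 1/32 + 7/32 = 1/4
Marginal P(Y) (column sums):
  P(Y=0) = 5/64 + 1/64 + 1/32 = 1/8
  P(Y=1) = 35/64 + 7/64 + 7/32 = 7/8

X and Y are independent iff P(X=i,Y=j) = P(X=i)·P(Y=j) for every cell.
  P(X=0)·P(Y=0) = 5/8 × 1/8 = 5/64 = P(X=0,Y=0) ✓
  P(X=0)·P(Y=1) = 5/8 × 7/8 = 35/64 = P(X=0,Y=1) ✓
  P(X=1)·P(Y=0) = 1/8 × 1/8 = 1/64 = P(X=1,Y=0) ✓
  P(X=1)·P(Y=1) = 1/8 × 7/8 = 7/64 = P(X=1,Y=1) ✓
  P(X=2)·P(Y=0) = 1/4 × 1/8 = 1/32 = P(X=2,Y=0) ✓
  P(X=2)·P(Y=1) = 1/4 × 7/8 = 7/32 = P(X=2,Y=1) ✓

Yes, X and Y are independent: every cell factors, so I(X;Y) = 0 bits.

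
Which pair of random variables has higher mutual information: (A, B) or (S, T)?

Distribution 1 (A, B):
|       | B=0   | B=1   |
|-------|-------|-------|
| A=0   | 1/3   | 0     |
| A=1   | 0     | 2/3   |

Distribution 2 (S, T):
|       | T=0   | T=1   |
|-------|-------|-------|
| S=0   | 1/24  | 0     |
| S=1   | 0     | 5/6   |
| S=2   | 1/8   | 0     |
Distribution 1 (A, B):
Marginal P(A) (row sums):
  P(A=0) = 1/3 + 0 = 1/3
  P(A=1) = 0 + 2/3 = 2/3
Marginal P(B) (column sums):
  P(B=0) = 1/3 + 0 = 1/3
  P(B=1) = 0 + 2/3 = 2/3

H(A) = -[(1/3)·log₂(1/3) + (2/3)·log₂(2/3)]
  = 0.5283 + 0.3900
  = 0.9183 bits
H(B) = -[(1/3)·log₂(1/3) + (2/3)·log₂(2/3)]
  = 0.5283 + 0.3900
  = 0.9183 bits
H(A,B) = -[(1/3)·log₂(1/3) + (2/3)·log₂(2/3)]
  = 0.5283 + 0.3900
  = 0.9183 bits

I(A;B) = H(A) + H(B) - H(A,B)
  = 0.9183 + 0.9183 - 0.9183
  = 0.9183 bits

Distribution 2 (S, T):
Marginal P(S) (row sums):
  P(S=0) = 1/24 + 0 = 1/24
  P(S=1) = 0 + 5/6 = 5/6
  P(S=2) = 1/8 + 0 = 1/8
Marginal P(T) (column sums):
  P(T=0) = 1/24 + 0 + 1/8 = 1/6
  P(T=1) = 0 + 5/6 + 0 = 5/6

H(S) = -[(1/24)·log₂(1/24) + (5/6)·log₂(5/6) + (1/8)·log₂(1/8)]
  = 0.1910 + 0.2192 + 0.3750
  = 0.7852 bits
H(T) = -[(1/6)·log₂(1/6) + (5/6)·log₂(5/6)]
  = 0.4308 + 0.2192
  = 0.6500 bits
H(S,T) = -[(1/24)·log₂(1/24) + (5/6)·log₂(5/6) + (1/8)·log₂(1/8)]
  = 0.1910 + 0.2192 + 0.3750
  = 0.7852 bits

I(S;T) = H(S) + H(T) - H(S,T)
  = 0.7852 + 0.6500 - 0.7852
  = 0.6500 bits

I(A;B) = 0.9183 bits > I(S;T) = 0.6500 bits, so (A, B) has the higher mutual information (stronger dependence).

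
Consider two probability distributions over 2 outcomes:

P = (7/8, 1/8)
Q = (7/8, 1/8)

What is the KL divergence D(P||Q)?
D(P||Q) = Σ P(i) log₂(P(i)/Q(i))
  i=0: (7/8) × log₂((7/8)/(7/8)) = (7/8) × log₂(1) = 0.0000
  i=1: (1/8) × log₂((1/8)/(1/8)) = (1/8) × log₂(1) = 0.0000
D(P||Q) = 0.0000 + 0.0000
  = 0.0000 bits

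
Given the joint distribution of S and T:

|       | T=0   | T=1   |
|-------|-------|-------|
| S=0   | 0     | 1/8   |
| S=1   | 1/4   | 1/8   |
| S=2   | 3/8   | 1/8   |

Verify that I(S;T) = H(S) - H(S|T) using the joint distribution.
Left side, from I(S;T) = H(S) + H(T) - H(S,T):
Marginal P(S) (row sums):
  P(S=0) = 0 + 1/8 = 1/8
  P(S=1) = 1/4 + 1/8 = 3/8
  P(S=2) = 3/8 + 1/8 = 1/2
Marginal P(T) (column sums):
  P(T=0) = 0 + 1/4 + 3/8 = 5/8
  P(T=1) = 1/8 + 1/8 + 1/8 = 3/8

H(S) = -[(1/8)·log₂(1/8) + (3/8)·log₂(3/8) + (1/2)·log₂(1/2)]
  = 0.3750 + 0.5306 + 0.5000
  = 1.4056 bits
H(T) = -[(5/8)·log₂(5/8) + (3/8)·log₂(3/8)]
  = 0.4238 + 0.5306
  = 0.9544 bits
H(S,T) = -[(1/8)·log₂(1/8) + (1/4)·log₂(1/4) + (1/8)·log₂(1/8) + (3/8)·log₂(3/8) + (1/8)·log₂(1/8)]
  = 0.3750 + 0.5000 + 0.3750 + 0.5306 + 0.3750
  = 2.1556 bits

I(S;T) = H(S) + H(T) - H(S,T)
  = 1.4056 + 0.9544 - 2.1556
  = 0.2044 bits

Right side, with H(S|T) computed directly from the conditional probabilities:
H(S|T) = -Σ P(S,T)·log₂ P(S|T), where P(S|T) = P(S,T) / P(T)
  (cells with P(S,T) = 0 contribute 0)
  (S=0,T=1): P(S|T) = (1/8)/(3/8) = 1/3;  -(1/8)·log₂(1/3) = 0.1981
  (S=1,T=0): P(S|T) = (1/4)/(5/8) = 2/5;  -(1/4)·log₂(2/5) = 0.3305
  (S=1,T=1): P(S|T) = (1/8)/(3/8) = 1/3;  -(1/8)·log₂(1/3) = 0.1981
  (S=2,T=0): P(S|T) = (3/8)/(5/8) = 3/5;  -(3/8)·log₂(3/5) = 0.2764
  (S=2,T=1): P(S|T) = (1/8)/(3/8) = 1/3;  -(1/8)·log₂(1/3) = 0.1981
H(S|T) = 0.1981 + 0.3305 + 0.1981 + 0.2764 + 0.1981
  = 1.2012 bits
H(S) - H(S|T) = 1.4056 - 1.2012 = 0.2044 bits

Both sides equal 0.2044 bits, so I(S;T) = H(S) - H(S|T) ✓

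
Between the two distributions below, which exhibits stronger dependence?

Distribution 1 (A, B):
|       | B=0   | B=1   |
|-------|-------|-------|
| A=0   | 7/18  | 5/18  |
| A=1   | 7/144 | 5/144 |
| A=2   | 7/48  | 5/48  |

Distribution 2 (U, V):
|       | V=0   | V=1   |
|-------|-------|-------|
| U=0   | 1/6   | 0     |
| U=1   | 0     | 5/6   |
Distribution 1 (A, B):
Marginal P(A) (row sums):
  P(A=0) = 7/18 + 5/18 = 2/3
  P(A=1) = 7/144 + 5/144 = 1/12
  P(A=2) = 7/48 + 5/48 = 1/4
Marginal P(B) (column sums):
  P(B=0) = 7/18 + 7/144 + 7/48 = 7/12
  P(B=1) = 5/18 + 5/144 + 5/48 = 5/12

H(A) = -[(2/3)·log₂(2/3) + (1/12)·log₂(1/12) + (1/4)·log₂(1/4)]
  = 0.3900 + 0.2987 + 0.5000
  = 1.1887 bits
H(B) = -[(7/12)·log₂(7/12) + (5/12)·log₂(5/12)]
  = 0.4536 + 0.5263
  = 0.9799 bits
H(A,B) = -[(7/18)·log₂(7/18) + (5/18)·log₂(5/18) + (7/144)·log₂(7/144) + (5/144)·log₂(5/144) + (7/48)·log₂(7/48) + (5/48)·log₂(5/48)]
  = 0.5299 + 0.5133 + 0.2121 + 0.1683 + 0.4051 + 0.3399
  = 2.1686 bits

I(A;B) = H(A) + H(B) - H(A,B)
  = 1.1887 + 0.9799 - 2.1686
  = 0.0000 bits

Distribution 2 (U, V):
Marginal P(U) (row sums):
  P(U=0) = 1/6 + 0 = 1/6
  P(U=1) = 0 + 5/6 = 5/6
Marginal P(V) (column sums):
  P(V=0) = 1/6 + 0 = 1/6
  P(V=1) = 0 + 5/6 = 5/6

H(U) = -[(1/6)·log₂(1/6) + (5/6)·log₂(5/6)]
  = 0.4308 + 0.2192
  = 0.6500 bits
H(V) = -[(1/6)·log₂(1/6) + (5/6)·log₂(5/6)]
  = 0.4308 + 0.2192
  = 0.6500 bits
H(U,V) = -[(1/6)·log₂(1/6) + (5/6)·log₂(5/6)]
  = 0.4308 + 0.2192
  = 0.6500 bits

I(U;V) = H(U) + H(V) - H(U,V)
  = 0.6500 + 0.6500 - 0.6500
  = 0.6500 bits

I(U;V) = 0.6500 bits > I(A;B) = 0.0000 bits, so (U, V) has the higher mutual information (stronger dependence).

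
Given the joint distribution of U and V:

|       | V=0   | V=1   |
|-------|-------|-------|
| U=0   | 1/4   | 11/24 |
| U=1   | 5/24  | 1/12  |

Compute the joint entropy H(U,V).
H(U,V) = -Σ P(U,V) log₂ P(U,V), summed over the non-zero cells:
H(U,V) = -[(1/4)·log₂(1/4) + (11/24)·log₂(11/24) + (5/24)·log₂(5/24) + (1/12)·log₂(1/12)]
  = 0.5000 + 0.5159 + 0.4715 + 0.2987
  = 1.7861 bits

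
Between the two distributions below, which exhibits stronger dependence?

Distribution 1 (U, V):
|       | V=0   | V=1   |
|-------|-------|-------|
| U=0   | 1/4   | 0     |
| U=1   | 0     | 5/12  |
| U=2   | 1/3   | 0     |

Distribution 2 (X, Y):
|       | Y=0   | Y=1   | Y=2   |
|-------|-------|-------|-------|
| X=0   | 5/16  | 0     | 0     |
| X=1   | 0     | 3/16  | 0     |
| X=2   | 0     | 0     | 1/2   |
Distribution 1 (U, V):
Marginal P(U) (row sums):
  P(U=0) = 1/4 + 0 = 1/4
  P(U=1) = 0 + 5/12 = 5/12
  P(U=2) = 1/3 + 0 = 1/3
Marginal P(V) (column sums):
  P(V=0) = 1/4 + 0 + 1/3 = 7/12
  P(V=1) = 0 + 5/12 + 0 = 5/12

H(U) = -[(1/4)·log₂(1/4) + (5/12)·log₂(5/12) + (1/3)·log₂(1/3)]
  = 0.5000 + 0.5263 + 0.5283
  = 1.5546 bits
H(V) = -[(7/12)·log₂(7/12) + (5/12)·log₂(5/12)]
  = 0.4536 + 0.5263
  = 0.9799 bits
H(U,V) = -[(1/4)·log₂(1/4) + (5/12)·log₂(5/12) + (1/3)·log₂(1/3)]
  = 0.5000 + 0.5263 + 0.5283
  = 1.5546 bits

I(U;V) = H(U) + H(V) - H(U,V)
  = 1.5546 + 0.9799 - 1.5546
  = 0.9799 bits

Distribution 2 (X, Y):
Marginal P(X) (row sums):
  P(X=0) = 5/16 + 0 + 0 = 5/16
  P(X=1) = 0 + 3/16 + 0 = 3/16
  P(X=2) = 0 + 0 + 1/2 = 1/2
Marginal P(Y) (column sums):
  P(Y=0) = 5/16 + 0 + 0 = 5/16
  P(Y=1) = 0 + 3/16 + 0 = 3/16
  P(Y=2) = 0 + 0 + 1/2 = 1/2

H(X) = -[(5/16)·log₂(5/16) + (3/16)·log₂(3/16) + (1/2)·log₂(1/2)]
  = 0.5244 + 0.4528 + 0.5000
  = 1.4772 bits
H(Y) = -[(5/16)·log₂(5/16) + (3/16)·log₂(3/16) + (1/2)·log₂(1/2)]
  = 0.5244 + 0.4528 + 0.5000
  = 1.4772 bits
H(X,Y) = -[(5/16)·log₂(5/16) + (3/16)·log₂(3/16) + (1/2)·log₂(1/2)]
  = 0.5244 + 0.4528 + 0.5000
  = 1.4772 bits

I(X;Y) = H(X) + H(Y) - H(X,Y)
  = 1.4772 + 1.4772 - 1.4772
  = 1.4772 bits

I(X;Y) = 1.4772 bits > I(U;V) = 0.9799 bits, so (X, Y) has the higher mutual information (stronger dependence).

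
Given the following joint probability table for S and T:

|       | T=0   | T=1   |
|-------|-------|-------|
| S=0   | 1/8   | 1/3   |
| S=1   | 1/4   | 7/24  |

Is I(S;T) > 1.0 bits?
Marginal P(S) (row sums):
  P(S=0) = 1/8 + 1/3 = 11/24
  P(S=1) = 1/4 + 7/24 = 13/24
Marginal P(T) (column sums):
  P(T=0) = 1/8 + 1/4 = 3/8
  P(T=1) = 1/3 + 7/24 = 5/8

H(S) = -[(11/24)·log₂(11/24) + (13/24)·log₂(13/24)]
  = 0.5159 + 0.4791
  = 0.9950 bits
H(T) = -[(3/8)·log₂(3/8) + (5/8)·log₂(5/8)]
  = 0.5306 + 0.4238
  = 0.9544 bits
H(S,T) = -[(1/8)·log₂(1/8) + (1/3)·log₂(1/3) + (1/4)·log₂(1/4) + (7/24)·log₂(7/24)]
  = 0.3750 + 0.5283 + 0.5000 + 0.5185
  = 1.9218 bits

I(S;T) = H(S) + H(T) - H(S,T)
  = 0.9950 + 0.9544 - 1.9218
  = 0.0276 bits

No. I(S;T) = 0.0276 bits, which is ≤ 1.0 bits.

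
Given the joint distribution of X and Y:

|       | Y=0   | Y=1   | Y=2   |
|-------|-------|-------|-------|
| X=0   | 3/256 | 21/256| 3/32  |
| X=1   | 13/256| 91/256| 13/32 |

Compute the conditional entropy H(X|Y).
Marginal P(Y) (column sums):
  P(Y=0) = 3/256 + 13/256 = 1/16
  P(Y=1) = 21/256 + 91/256 = 7/16
  P(Y=2) = 3/32 + 13/32 = 1/2

H(X|Y) = -Σ P(X,Y)·log₂ P(X|Y), where P(X|Y) = P(X,Y) / P(Y)
  (X=0,Y=0): P(X|Y) = (3/256)/(1/16) = 3/16;  -(3/256)·log₂(3/16) = 0.0283
  (X=0,Y=1): P(X|Y) = (21/256)/(7/16) = 3/16;  -(21/256)·log₂(3/16) = 0.1981
  (X=0,Y=2): P(X|Y) = (3/32)/(1/2) = 3/16;  -(3/32)·log₂(3/16) = 0.2264
  (X=1,Y=0): P(X|Y) = (13/256)/(1/16) = 13/16;  -(13/256)·log₂(13/16) = 0.0152
  (X=1,Y=1): P(X|Y) = (91/256)/(7/16) = 13/16;  -(91/256)·log₂(13/16) = 0.1065
  (X=1,Y=2): P(X|Y) = (13/32)/(1/2) = 13/16;  -(13/32)·log₂(13/16) = 0.1217
H(X|Y) = 0.0283 + 0.1981 + 0.2264 + 0.0152 + 0.1065 + 0.1217
  = 0.6962 bits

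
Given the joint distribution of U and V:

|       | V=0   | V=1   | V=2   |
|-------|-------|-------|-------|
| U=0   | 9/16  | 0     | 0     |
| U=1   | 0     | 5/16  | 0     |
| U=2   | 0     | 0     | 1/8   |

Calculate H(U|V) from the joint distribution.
Marginal P(V) (column sums):
  P(V=0) = 9/16 + 0 + 0 = 9/16
  P(V=1) = 0 + 5/16 + 0 = 5/16
  P(V=2) = 0 + 0 + 1/8 = 1/8

H(U|V) = -Σ P(U,V)·log₂ P(U|V), where P(U|V) = P(U,V) / P(V)
  (cells with P(U,V) = 0 contribute 0)
  (U=0,V=0): P(U|V) = (9/16)/(9/16) = 1;  -(9/16)·log₂(1) = 0.0000
  (U=1,V=1): P(U|V) = (5/16)/(5/16) = 1;  -(5/16)·log₂(1) = 0.0000
  (U=2,V=2): P(U|V) = (1/8)/(1/8) = 1;  -(1/8)·log₂(1) = 0.0000
H(U|V) = 0.0000 + 0.0000 + 0.0000
  = 0.0000 bits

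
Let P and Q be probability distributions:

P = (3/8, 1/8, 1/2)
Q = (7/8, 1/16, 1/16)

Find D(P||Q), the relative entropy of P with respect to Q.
D(P||Q) = Σ P(i) log₂(P(i)/Q(i))
  i=0: (3/8) × log₂((3/8)/(7/8)) = (3/8) × log₂(3/7) = -0.4584
  i=1: (1/8) × log₂((1/8)/(1/16)) = (1/8) × log₂(2) = 0.1250
  i=2: (1/2) × log₂((1/2)/(1/16)) = (1/2) × log₂(8) = 1.5000
D(P||Q) = -0.4584 + 0.1250 + 1.5000
  = 1.1666 bits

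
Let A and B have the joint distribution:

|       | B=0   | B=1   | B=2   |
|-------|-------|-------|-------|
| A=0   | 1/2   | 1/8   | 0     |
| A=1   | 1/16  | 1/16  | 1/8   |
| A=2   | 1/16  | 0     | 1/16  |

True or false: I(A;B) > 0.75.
Marginal P(A) (row sums):
  P(A=0) = 1/2 + 1/8 + 0 = 5/8
  P(A=1) = 1/16 + 1/16 + 1/8 = 1/4
  P(A=2) = 1/16 + 0 + 1/16 = 1/8
Marginal P(B) (column sums):
  P(B=0) = 1/2 + 1/16 + 1/16 = 5/8
  P(B=1) = 1/8 + 1/16 + 0 = 3/16
  P(B=2) = 0 + 1/8 + 1/16 = 3/16

H(A) = -[(5/8)·log₂(5/8) + (1/4)·log₂(1/4) + (1/8)·log₂(1/8)]
  = 0.4238 + 0.5000 + 0.3750
  = 1.2988 bits
H(B) = -[(5/8)·log₂(5/8) + (3/16)·log₂(3/16) + (3/16)·log₂(3/16)]
  = 0.4238 + 0.4528 + 0.4528
  = 1.3294 bits
H(A,B) = -[(1/2)·log₂(1/2) + (1/8)·log₂(1/8) + (1/16)·log₂(1/16) + (1/16)·log₂(1/16) + (1/8)·log₂(1/8) + (1/16)·log₂(1/16) + (1/16)·log₂(1/16)]
  = 0.5000 + 0.3750 + 0.2500 + 0.2500 + 0.3750 + 0.2500 + 0.2500
  = 2.2500 bits

I(A;B) = H(A) + H(B) - H(A,B)
  = 1.2988 + 1.3294 - 2.2500
  = 0.3782 bits

False. I(A;B) = 0.3782 bits, which is ≤ 0.75 bits.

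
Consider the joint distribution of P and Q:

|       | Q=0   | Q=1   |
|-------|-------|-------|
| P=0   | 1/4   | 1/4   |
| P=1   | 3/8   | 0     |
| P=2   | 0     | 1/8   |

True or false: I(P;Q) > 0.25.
Marginal P(P) (row sums):
  P(P=0) = 1/4 + 1/4 = 1/2
  P(P=1) = 3/8 + 0 = 3/8
  P(P=2) = 0 + 1/8 = 1/8
Marginal P(Q) (column sums):
  P(Q=0) = 1/4 + 3/8 + 0 = 5/8
  P(Q=1) = 1/4 + 0 + 1/8 = 3/8

H(P) = -[(1/2)·log₂(1/2) + (3/8)·log₂(3/8) + (1/8)·log₂(1/8)]
  = 0.5000 + 0.5306 + 0.3750
  = 1.4056 bits
H(Q) = -[(5/8)·log₂(5/8) + (3/8)·log₂(3/8)]
  = 0.4238 + 0.5306
  = 0.9544 bits
H(P,Q) = -[(1/4)·log₂(1/4) + (1/4)·log₂(1/4) + (3/8)·log₂(3/8) + (1/8)·log₂(1/8)]
  = 0.5000 + 0.5000 + 0.5306 + 0.3750
  = 1.9056 bits

I(P;Q) = H(P) + H(Q) - H(P,Q)
  = 1.4056 + 0.9544 - 1.9056
  = 0.4544 bits

True. I(P;Q) = 0.4544 bits, which is > 0.25 bits.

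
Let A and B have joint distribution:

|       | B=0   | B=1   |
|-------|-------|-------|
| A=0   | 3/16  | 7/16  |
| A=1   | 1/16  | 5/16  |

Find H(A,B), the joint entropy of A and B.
H(A,B) = -Σ P(A,B) log₂ P(A,B), summed over the non-zero cells:
H(A,B) = -[(3/16)·log₂(3/16) + (7/16)·log₂(7/16) + (1/16)·log₂(1/16) + (5/16)·log₂(5/16)]
  = 0.4528 + 0.5218 + 0.2500 + 0.5244
  = 1.7490 bits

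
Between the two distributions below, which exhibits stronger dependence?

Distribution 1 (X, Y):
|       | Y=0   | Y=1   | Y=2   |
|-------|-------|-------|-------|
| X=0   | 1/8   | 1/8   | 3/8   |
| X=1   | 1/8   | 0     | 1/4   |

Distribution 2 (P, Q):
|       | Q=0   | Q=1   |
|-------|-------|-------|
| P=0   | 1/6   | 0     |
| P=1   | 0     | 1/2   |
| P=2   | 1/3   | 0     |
Distribution 1 (X, Y):
Marginal P(X) (row sums):
  P(X=0) = 1/8 + 1/8 + 3/8 = 5/8
  P(X=1) = 1/8 + 0 + 1/4 = 3/8
Marginal P(Y) (column sums):
  P(Y=0) = 1/8 + 1/8 = 1/4
  P(Y=1) = 1/8 + 0 = 1/8
  P(Y=2) = 3/8 + 1/4 = 5/8

H(X) = -[(5/8)·log₂(5/8) + (3/8)·log₂(3/8)]
  = 0.4238 + 0.5306
  = 0.9544 bits
H(Y) = -[(1/4)·log₂(1/4) + (1/8)·log₂(1/8) + (5/8)·log₂(5/8)]
  = 0.5000 + 0.3750 + 0.4238
  = 1.2988 bits
H(X,Y) = -[(1/8)·log₂(1/8) + (1/8)·log₂(1/8) + (3/8)·log₂(3/8) + (1/8)·log₂(1/8) + (1/4)·log₂(1/4)]
  = 0.3750 + 0.3750 + 0.5306 + 0.3750 + 0.5000
  = 2.1556 bits

I(X;Y) = H(X) + H(Y) - H(X,Y)
  = 0.9544 + 1.2988 - 2.1556
  = 0.0976 bits

Distribution 2 (P, Q):
Marginal P(P) (row sums):
  P(P=0) = 1/6 + 0 = 1/6
  P(P=1) = 0 + 1/2 = 1/2
  P(P=2) = 1/3 + 0 = 1/3
Marginal P(Q) (column sums):
  P(Q=0) = 1/6 + 0 + 1/3 = 1/2
  P(Q=1) = 0 + 1/2 + 0 = 1/2

H(P) = -[(1/6)·log₂(1/6) + (1/2)·log₂(1/2) + (1/3)·log₂(1/3)]
  = 0.4308 + 0.5000 + 0.5283
  = 1.4591 bits
H(Q) = -[(1/2)·log₂(1/2) + (1/2)·log₂(1/2)]
  = 0.5000 + 0.5000
  = 1.0000 bits
H(P,Q) = -[(1/6)·log₂(1/6) + (1/2)·log₂(1/2) + (1/3)·log₂(1/3)]
  = 0.4308 + 0.5000 + 0.5283
  = 1.4591 bits

I(P;Q) = H(P) + H(Q) - H(P,Q)
  = 1.4591 + 1.0000 - 1.4591
  = 1.0000 bits

I(P;Q) = 1.0000 bits > I(X;Y) = 0.0976 bits, so (P, Q) has the higher mutual information (stronger dependence).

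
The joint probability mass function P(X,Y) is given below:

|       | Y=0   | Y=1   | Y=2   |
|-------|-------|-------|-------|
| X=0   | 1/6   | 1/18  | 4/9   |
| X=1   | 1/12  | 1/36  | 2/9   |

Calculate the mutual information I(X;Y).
Marginal P(X) (row sums):
  P(X=0) = 1/6 + 1/18 + 4/9 = 2/3
  P(X=1) = 1/12 + 1/36 + 2/9 = 1/3
Marginal P(Y) (column sums):
  P(Y=0) = 1/6 + 1/12 = 1/4
  P(Y=1) = 1/18 + 1/36 = 1/12
  P(Y=2) = 4/9 + 2/9 = 2/3

H(X) = -[(2/3)·log₂(2/3) + (1/3)·log₂(1/3)]
  = 0.3900 + 0.5283
  = 0.9183 bits
H(Y) = -[(1/4)·log₂(1/4) + (1/12)·log₂(1/12) + (2/3)·log₂(2/3)]
  = 0.5000 + 0.2987 + 0.3900
  = 1.1887 bits
H(X,Y) = -[(1/6)·log₂(1/6) + (1/18)·log₂(1/18) + (4/9)·log₂(4/9) + (1/12)·log₂(1/12) + (1/36)·log₂(1/36) + (2/9)·log₂(2/9)]
  = 0.4308 + 0.2317 + 0.5200 + 0.2987 + 0.1436 + 0.4822
  = 2.1070 bits

I(X;Y) = H(X) + H(Y) - H(X,Y)
  = 0.9183 + 1.1887 - 2.1070
  = 0.0000 bits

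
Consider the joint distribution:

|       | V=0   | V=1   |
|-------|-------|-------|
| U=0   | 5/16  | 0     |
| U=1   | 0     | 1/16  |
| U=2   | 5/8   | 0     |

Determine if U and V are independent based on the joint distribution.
Marginal P(U) (row sums):
  P(U=0) = 5/16 + 0 = 5/16
  P(U=1) = 0 + 1/16 = 1/16
  P(U=2) = 5/8 + 0 = 5/8
Marginal P(V) (column sums):
  P(V=0) = 5/16 + 0 + 5/8 = 15/16
  P(V=1) = 0 + 1/16 + 0 = 1/16

U and V are independent iff P(U=i,V=j) = P(U=i)·P(V=j) for every cell.
  P(U=0)·P(V=0) = 5/16 × 15/16 = 75/256, but P(U=0,V=0) = 5/16 ✗

No, U and V are not independent. Quantitatively, I(U;V) > 0:

H(U) = -[(5/16)·log₂(5/16) + (1/16)·log₂(1/16) + (5/8)·log₂(5/8)]
  = 0.5244 + 0.2500 + 0.4238
  = 1.1982 bits
H(V) = -[(15/16)·log₂(15/16) + (1/16)·log₂(1/16)]
  = 0.0873 + 0.2500
  = 0.3373 bits
H(U,V) = -[(5/16)·log₂(5/16) + (1/16)·log₂(1/16) + (5/8)·log₂(5/8)]
  = 0.5244 + 0.2500 + 0.4238
  = 1.1982 bits
I(U;V) = H(U) + H(V) - H(U,V) = 1.1982 + 0.3373 - 1.1982 = 0.3373 bits > 0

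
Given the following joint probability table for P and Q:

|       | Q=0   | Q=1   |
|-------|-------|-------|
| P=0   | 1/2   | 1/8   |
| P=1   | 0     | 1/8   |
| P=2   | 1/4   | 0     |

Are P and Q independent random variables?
Marginal P(P) (row sums):
  P(P=0) = 1/2 + 1/8 = 5/8
  P(P=1) = 0 + 1/8 = 1/8
  P(P=2) = 1/4 + 0 = 1/4
Marginal P(Q) (column sums):
  P(Q=0) = 1/2 + 0 + 1/4 = 3/4
  P(Q=1) = 1/8 + 1/8 + 0 = 1/4

P and Q are independent iff P(P=i,Q=j) = P(P=i)·P(Q=j) for every cell.
  P(P=0)·P(Q=0) = 5/8 × 3/4 = 15/32, but P(P=0,Q=0) = 1/2 ✗

No, P and Q are not independent. Quantitatively, I(P;Q) > 0:

H(P) = -[(5/8)·log₂(5/8) + (1/8)·log₂(1/8) + (1/4)·log₂(1/4)]
  = 0.4238 + 0.3750 + 0.5000
  = 1.2988 bits
H(Q) = -[(3/4)·log₂(3/4) + (1/4)·log₂(1/4)]
  = 0.3113 + 0.5000
  = 0.8113 bits
H(P,Q) = -[(1/2)·log₂(1/2) + (1/8)·log₂(1/8) + (1/8)·log₂(1/8) + (1/4)·log₂(1/4)]
  = 0.5000 + 0.3750 + 0.3750 + 0.5000
  = 1.7500 bits
I(P;Q) = H(P) + H(Q) - H(P,Q) = 1.2988 + 0.8113 - 1.7500 = 0.3601 bits > 0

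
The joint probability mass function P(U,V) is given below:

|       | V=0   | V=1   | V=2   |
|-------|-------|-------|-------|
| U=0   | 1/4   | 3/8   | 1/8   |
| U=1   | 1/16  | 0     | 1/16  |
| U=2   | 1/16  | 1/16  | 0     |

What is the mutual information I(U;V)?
Marginal P(U) (row sums):
  P(U=0) = 1/4 + 3/8 + 1/8 = 3/4
  P(U=1) = 1/16 + 0 + 1/16 = 1/8
  P(U=2) = 1/16 + 1/16 + 0 = 1/8
Marginal P(V) (column sums):
  P(V=0) = 1/4 + 1/16 + 1/16 = 3/8
  P(V=1) = 3/8 + 0 + 1/16 = 7/16
  P(V=2) = 1/8 + 1/16 + 0 = 3/16

H(U) = -[(3/4)·log₂(3/4) + (1/8)·log₂(1/8) + (1/8)·log₂(1/8)]
  = 0.3113 + 0.3750 + 0.3750
  = 1.0613 bits
H(V) = -[(3/8)·log₂(3/8) + (7/16)·log₂(7/16) + (3/16)·log₂(3/16)]
  = 0.5306 + 0.5218 + 0.4528
  = 1.5052 bits
H(U,V) = -[(1/4)·log₂(1/4) + (3/8)·log₂(3/8) + (1/8)·log₂(1/8) + (1/16)·log₂(1/16) + (1/16)·log₂(1/16) + (1/16)·log₂(1/16) + (1/16)·log₂(1/16)]
  = 0.5000 + 0.5306 + 0.3750 + 0.2500 + 0.2500 + 0.2500 + 0.2500
  = 2.4056 bits

I(U;V) = H(U) + H(V) - H(U,V)
  = 1.0613 + 1.5052 - 2.4056
  = 0.1609 bits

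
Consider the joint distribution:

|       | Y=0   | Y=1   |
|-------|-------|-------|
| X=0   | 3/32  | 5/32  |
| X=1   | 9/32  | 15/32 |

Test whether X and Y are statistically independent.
Marginal P(X) (row sums):
  P(X=0) = 3/32 + 5/32 = 1/4
  P(X=1) = 9/32 + 15/32 = 3/4
Marginal P(Y) (column sums):
  P(Y=0) = 3/32 + 9/32 = 3/8
  P(Y=1) = 5/32 + 15/32 = 5/8

X and Y are independent iff P(X=i,Y=j) = P(X=i)·P(Y=j) for every cell.
  P(X=0)·P(Y=0) = 1/4 × 3/8 = 3/32 = P(X=0,Y=0) ✓
  P(X=0)·P(Y=1) = 1/4 × 5/8 = 5/32 = P(X=0,Y=1) ✓
  P(X=1)·P(Y=0) = 3/4 × 3/8 = 9/32 = P(X=1,Y=0) ✓
  P(X=1)·P(Y=1) = 3/4 × 5/8 = 15/32 = P(X=1,Y=1) ✓

Yes, X and Y are independent: every cell factors, so I(X;Y) = 0 bits.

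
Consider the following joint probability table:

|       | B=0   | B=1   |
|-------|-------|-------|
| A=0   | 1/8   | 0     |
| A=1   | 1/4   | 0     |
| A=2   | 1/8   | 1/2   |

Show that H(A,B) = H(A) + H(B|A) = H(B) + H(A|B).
Marginal P(A) (row sums):
  P(A=0) = 1/8 + 0 = 1/8
  P(A=1) = 1/4 + 0 = 1/4
  P(A=2) = 1/8 + 1/2 = 5/8
Marginal P(B) (column sums):
  P(B=0) = 1/8 + 1/4 + 1/8 = 1/2
  P(B=1) = 0 + 0 + 1/2 = 1/2

Decomposition 1: H(A) + H(B|A)
H(A) = -[(1/8)·log₂(1/8) + (1/4)·log₂(1/4) + (5/8)·log₂(5/8)]
  = 0.3750 + 0.5000 + 0.4238
  = 1.2988 bits
H(B|A) = -Σ P(A,B)·log₂ P(B|A), where P(B|A) = P(A,B) / P(A)
  (cells with P(A,B) = 0 contribute 0)
  (A=0,B=0): P(B|A) = (1/8)/(1/8) = 1;  -(1/8)·log₂(1) = 0.0000
  (A=1,B=0): P(B|A) = (1/4)/(1/4) = 1;  -(1/4)·log₂(1) = 0.0000
  (A=2,B=0): P(B|A) = (1/8)/(5/8) = 1/5;  -(1/8)·log₂(1/5) = 0.2902
  (A=2,B=1): P(B|A) = (1/2)/(5/8) = 4/5;  -(1/2)·log₂(4/5) = 0.1610
H(B|A) = 0.0000 + 0.0000 + 0.2902 + 0.1610
  = 0.4512 bits
H(A) + H(B|A) = 1.2988 + 0.4512 = 1.7500 bits

Decomposition 2: H(B) + H(A|B)
H(B) = -[(1/2)·log₂(1/2) + (1/2)·log₂(1/2)]
  = 0.5000 + 0.5000
  = 1.0000 bits
H(A|B) = -Σ P(A,B)·log₂ P(A|B), where P(A|B) = P(A,B) / P(B)
  (cells with P(A,B) = 0 contribute 0)
  (A=0,B=0): P(A|B) = (1/8)/(1/2) = 1/4;  -(1/8)·log₂(1/4) = 0.2500
  (A=1,B=0): P(A|B) = (1/4)/(1/2) = 1/2;  -(1/4)·log₂(1/2) = 0.2500
  (A=2,B=0): P(A|B) = (1/8)/(1/2) = 1/4;  -(1/8)·log₂(1/4) = 0.2500
  (A=2,B=1): P(A|B) = (1/2)/(1/2) = 1;  -(1/2)·log₂(1) = 0.0000
H(A|B) = 0.2500 + 0.2500 + 0.2500 + 0.0000
  = 0.7500 bits
H(B) + H(A|B) = 1.0000 + 0.7500 = 1.7500 bits

Direct computation of the joint entropy:
H(A,B) = -[(1/8)·log₂(1/8) + (1/4)·log₂(1/4) + (1/8)·log₂(1/8) + (1/2)·log₂(1/2)]
  = 0.3750 + 0.5000 + 0.3750 + 0.5000
  = 1.7500 bits

All three agree: H(A,B) = 1.7500 bits ✓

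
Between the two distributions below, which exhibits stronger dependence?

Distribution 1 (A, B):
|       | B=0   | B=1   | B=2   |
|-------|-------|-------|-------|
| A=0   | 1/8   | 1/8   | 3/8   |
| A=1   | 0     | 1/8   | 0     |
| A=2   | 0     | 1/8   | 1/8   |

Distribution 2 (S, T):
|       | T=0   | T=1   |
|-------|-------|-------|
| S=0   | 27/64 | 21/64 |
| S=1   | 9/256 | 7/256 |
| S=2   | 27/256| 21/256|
Distribution 1 (A, B):
Marginal P(A) (row sums):
  P(A=0) = 1/8 + 1/8 + 3/8 = 5/8
  P(A=1) = 0 + 1/8 + 0 = 1/8
  P(A=2) = 0 + 1/8 + 1/8 = 1/4
Marginal P(B) (column sums):
  P(B=0) = 1/8 + 0 + 0 = 1/8
  P(B=1) = 1/8 + 1/8 + 1/8 = 3/8
  P(B=2) = 3/8 + 0 + 1/8 = 1/2

H(A) = -[(5/8)·log₂(5/8) + (1/8)·log₂(1/8) + (1/4)·log₂(1/4)]
  = 0.4238 + 0.3750 + 0.5000
  = 1.2988 bits
H(B) = -[(1/8)·log₂(1/8) + (3/8)·log₂(3/8) + (1/2)·log₂(1/2)]
  = 0.3750 + 0.5306 + 0.5000
  = 1.4056 bits
H(A,B) = -[(1/8)·log₂(1/8) + (1/8)·log₂(1/8) + (3/8)·log₂(3/8) + (1/8)·log₂(1/8) + (1/8)·log₂(1/8) + (1/8)·log₂(1/8)]
  = 0.3750 + 0.3750 + 0.5306 + 0.3750 + 0.3750 + 0.3750
  = 2.4056 bits

I(A;B) = H(A) + H(B) - H(A,B)
  = 1.2988 + 1.4056 - 2.4056
  = 0.2988 bits

Distribution 2 (S, T):
Marginal P(S) (row sums):
  P(S=0) = 27/64 + 21/64 = 3/4
  P(S=1) = 9/256 + 7/256 = 1/16
  P(S=2) = 27/256 + 21/256 = 3/16
Marginal P(T) (column sums):
  P(T=0) = 27/64 + 9/256 + 27/256 = 9/16
  P(T=1) = 21/64 + 7/256 + 21/256 = 7/16

H(S) = -[(3/4)·log₂(3/4) + (1/16)·log₂(1/16) + (3/16)·log₂(3/16)]
  = 0.3113 + 0.2500 + 0.4528
  = 1.0141 bits
H(T) = -[(9/16)·log₂(9/16) + (7/16)·log₂(7/16)]
  = 0.4669 + 0.5218
  = 0.9887 bits
H(S,T) = -[(27/64)·log₂(27/64) + (21/64)·log₂(21/64) + (9/256)·log₂(9/256) + (7/256)·log₂(7/256) + (27/256)·log₂(27/256) + (21/256)·log₂(21/256)]
  = 0.5253 + 0.5275 + 0.1698 + 0.1420 + 0.3423 + 0.2959
  = 2.0028 bits

I(S;T) = H(S) + H(T) - H(S,T)
  = 1.0141 + 0.9887 - 2.0028
  = 0.0000 bits

I(A;B) = 0.2988 bits > I(S;T) = 0.0000 bits, so (A, B) has the higher mutual information (stronger dependence).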